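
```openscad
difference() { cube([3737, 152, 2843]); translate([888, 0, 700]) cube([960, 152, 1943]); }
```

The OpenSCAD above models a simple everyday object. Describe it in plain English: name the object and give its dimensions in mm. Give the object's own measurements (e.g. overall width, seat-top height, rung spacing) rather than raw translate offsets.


A wall 3737 mm long (x), 152 mm thick (y), 2843 mm tall, with a rectangular window opening cut through it. The opening is 960 mm wide and 1943 mm tall; its sill is at z = 700 mm and its near (−x) edge is 888 mm from the wall's −x end. The opening passes through the full wall thickness.


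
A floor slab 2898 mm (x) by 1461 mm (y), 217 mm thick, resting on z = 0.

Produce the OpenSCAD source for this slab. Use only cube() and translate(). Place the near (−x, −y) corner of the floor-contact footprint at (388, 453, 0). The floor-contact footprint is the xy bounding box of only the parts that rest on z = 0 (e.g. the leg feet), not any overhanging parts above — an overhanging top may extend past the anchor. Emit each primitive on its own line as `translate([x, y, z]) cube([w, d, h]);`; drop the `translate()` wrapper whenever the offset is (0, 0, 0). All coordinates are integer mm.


translate([388, 453, 0]) cube([2898, 1461, 217]);


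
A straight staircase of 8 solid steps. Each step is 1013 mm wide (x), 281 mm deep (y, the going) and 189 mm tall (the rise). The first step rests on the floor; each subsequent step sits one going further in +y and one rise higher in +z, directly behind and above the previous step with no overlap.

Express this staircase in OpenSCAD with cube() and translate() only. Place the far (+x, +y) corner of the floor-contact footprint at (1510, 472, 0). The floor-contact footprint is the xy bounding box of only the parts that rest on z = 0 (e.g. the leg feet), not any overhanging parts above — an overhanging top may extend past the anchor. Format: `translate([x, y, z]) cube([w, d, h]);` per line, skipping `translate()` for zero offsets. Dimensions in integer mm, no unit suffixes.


translate([497, 191, 0]) cube([1013, 281, 189]);
translate([497, 472, 189]) cube([1013, 281, 189]);
translate([497, 753, 378]) cube([1013, 281, 189]);
translate([497, 1034, 567]) cube([1013, 281, 189]);
translate([497, 1315, 756]) cube([1013, 281, 189]);
translate([497, 1596, 945]) cube([1013, 281, 189]);
translate([497, 1877, 1134]) cube([1013, 281, 189]);
translate([497, 2158, 1323]) cube([1013, 281, 189]);


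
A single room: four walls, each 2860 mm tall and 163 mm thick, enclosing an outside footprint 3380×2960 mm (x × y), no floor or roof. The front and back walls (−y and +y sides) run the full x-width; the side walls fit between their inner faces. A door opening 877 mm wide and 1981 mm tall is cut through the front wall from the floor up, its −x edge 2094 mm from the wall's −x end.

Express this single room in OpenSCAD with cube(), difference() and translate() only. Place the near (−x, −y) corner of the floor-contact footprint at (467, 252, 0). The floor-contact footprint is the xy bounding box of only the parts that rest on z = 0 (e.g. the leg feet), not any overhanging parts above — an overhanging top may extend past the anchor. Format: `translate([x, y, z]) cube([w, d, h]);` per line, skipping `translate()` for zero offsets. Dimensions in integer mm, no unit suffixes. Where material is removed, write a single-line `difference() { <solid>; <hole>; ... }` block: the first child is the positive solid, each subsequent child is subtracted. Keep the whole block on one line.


difference() { translate([467, 252, 0]) cube([3380, 163, 2860]); translate([2561, 252, 0]) cube([877, 163, 1981]); }
translate([467, 3049, 0]) cube([3380, 163, 2860]);
translate([467, 415, 0]) cube([163, 2634, 2860]);
translate([3684, 415, 0]) cube([163, 2634, 2860]);


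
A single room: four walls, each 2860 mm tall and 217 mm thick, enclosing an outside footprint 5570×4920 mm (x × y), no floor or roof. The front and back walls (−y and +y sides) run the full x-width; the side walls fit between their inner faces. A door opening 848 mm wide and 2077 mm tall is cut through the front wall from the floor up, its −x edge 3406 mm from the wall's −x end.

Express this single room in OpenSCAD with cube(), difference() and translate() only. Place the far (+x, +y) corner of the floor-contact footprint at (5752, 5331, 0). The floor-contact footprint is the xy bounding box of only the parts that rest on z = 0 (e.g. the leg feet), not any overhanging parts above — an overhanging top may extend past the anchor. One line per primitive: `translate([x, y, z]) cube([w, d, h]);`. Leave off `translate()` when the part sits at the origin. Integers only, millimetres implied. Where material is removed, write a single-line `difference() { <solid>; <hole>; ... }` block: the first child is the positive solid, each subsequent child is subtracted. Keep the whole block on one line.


difference() { translate([182, 411, 0]) cube([5570, 217, 2860]); translate([3588, 411, 0]) cube([848, 217, 2077]); }
translate([182, 5114, 0]) cube([5570, 217, 2860]);
translate([182, 628, 0]) cube([217, 4486, 2860]);
translate([5535, 628, 0]) cube([217, 4486, 2860]);


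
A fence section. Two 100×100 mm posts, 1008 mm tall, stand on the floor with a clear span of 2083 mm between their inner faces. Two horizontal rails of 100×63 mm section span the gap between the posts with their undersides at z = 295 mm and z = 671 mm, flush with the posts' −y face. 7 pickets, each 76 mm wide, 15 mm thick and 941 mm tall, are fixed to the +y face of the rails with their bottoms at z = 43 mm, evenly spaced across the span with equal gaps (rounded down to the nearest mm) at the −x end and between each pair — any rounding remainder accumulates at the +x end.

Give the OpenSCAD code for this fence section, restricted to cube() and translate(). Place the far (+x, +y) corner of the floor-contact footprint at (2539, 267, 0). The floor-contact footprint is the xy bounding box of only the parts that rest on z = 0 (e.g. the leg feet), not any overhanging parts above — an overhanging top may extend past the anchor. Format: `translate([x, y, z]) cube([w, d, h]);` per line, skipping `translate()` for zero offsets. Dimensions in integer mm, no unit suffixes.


translate([256, 167, 0]) cube([100, 100, 1008]);
translate([2439, 167, 0]) cube([100, 100, 1008]);
translate([356, 167, 295]) cube([2083, 100, 63]);
translate([356, 167, 671]) cube([2083, 100, 63]);
translate([549, 267, 43]) cube([76, 15, 941]);
translate([818, 267, 43]) cube([76, 15, 941]);
translate([1087, 267, 43]) cube([76, 15, 941]);
translate([1356, 267, 43]) cube([76, 15, 941]);
translate([1625, 267, 43]) cube([76, 15, 941]);
translate([1894, 267, 43]) cube([76, 15, 941]);
translate([2163, 267, 43]) cube([76, 15, 941]);


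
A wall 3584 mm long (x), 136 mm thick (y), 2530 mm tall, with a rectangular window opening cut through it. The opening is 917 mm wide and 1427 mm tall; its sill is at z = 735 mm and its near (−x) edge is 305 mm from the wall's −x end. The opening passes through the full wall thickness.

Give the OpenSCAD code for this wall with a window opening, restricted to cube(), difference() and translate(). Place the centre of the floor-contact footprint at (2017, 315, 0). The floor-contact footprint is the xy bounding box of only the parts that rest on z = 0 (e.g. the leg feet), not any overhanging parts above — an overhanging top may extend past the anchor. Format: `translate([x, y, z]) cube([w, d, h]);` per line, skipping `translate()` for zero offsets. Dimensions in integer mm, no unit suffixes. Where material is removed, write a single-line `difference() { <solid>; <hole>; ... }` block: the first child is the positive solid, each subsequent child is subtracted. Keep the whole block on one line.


difference() { translate([225, 247, 0]) cube([3584, 136, 2530]); translate([530, 247, 735]) cube([917, 136, 1427]); }


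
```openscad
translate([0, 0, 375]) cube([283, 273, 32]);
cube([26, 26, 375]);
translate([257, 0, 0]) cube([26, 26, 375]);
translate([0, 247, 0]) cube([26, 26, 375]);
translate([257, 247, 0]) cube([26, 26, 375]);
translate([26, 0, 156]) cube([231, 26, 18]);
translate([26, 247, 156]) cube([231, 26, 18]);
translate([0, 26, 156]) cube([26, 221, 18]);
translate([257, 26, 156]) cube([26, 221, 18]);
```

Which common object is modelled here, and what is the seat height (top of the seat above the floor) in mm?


A stool. The seat height is 407 mm.

A 283×273×32 slab at z = 375 on four corner posts — a stool. The seat top is 375 + 32 = 407 mm.


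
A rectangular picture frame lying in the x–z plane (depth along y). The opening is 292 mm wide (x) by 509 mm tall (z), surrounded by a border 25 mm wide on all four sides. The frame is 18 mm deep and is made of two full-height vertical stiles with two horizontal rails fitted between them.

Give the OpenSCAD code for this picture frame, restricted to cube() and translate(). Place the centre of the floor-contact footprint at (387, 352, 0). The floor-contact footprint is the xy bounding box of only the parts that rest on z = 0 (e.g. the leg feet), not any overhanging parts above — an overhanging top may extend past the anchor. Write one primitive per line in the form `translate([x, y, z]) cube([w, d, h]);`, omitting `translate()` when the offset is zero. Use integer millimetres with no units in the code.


translate([216, 343, 0]) cube([25, 18, 559]);
translate([533, 343, 0]) cube([25, 18, 559]);
translate([241, 343, 0]) cube([292, 18, 25]);
translate([241, 343, 534]) cube([292, 18, 25]);


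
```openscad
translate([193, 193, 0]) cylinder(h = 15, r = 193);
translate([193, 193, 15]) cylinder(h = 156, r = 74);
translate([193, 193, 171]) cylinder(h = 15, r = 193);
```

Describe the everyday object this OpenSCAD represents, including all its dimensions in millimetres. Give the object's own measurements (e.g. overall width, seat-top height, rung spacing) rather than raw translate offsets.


A spool: two coaxial disc flanges of radius 193 mm and thickness 15 mm, joined by a core cylinder of radius 74 mm and height 156 mm. The lower flange rests on z = 0 and the three cylinders share a vertical axis.


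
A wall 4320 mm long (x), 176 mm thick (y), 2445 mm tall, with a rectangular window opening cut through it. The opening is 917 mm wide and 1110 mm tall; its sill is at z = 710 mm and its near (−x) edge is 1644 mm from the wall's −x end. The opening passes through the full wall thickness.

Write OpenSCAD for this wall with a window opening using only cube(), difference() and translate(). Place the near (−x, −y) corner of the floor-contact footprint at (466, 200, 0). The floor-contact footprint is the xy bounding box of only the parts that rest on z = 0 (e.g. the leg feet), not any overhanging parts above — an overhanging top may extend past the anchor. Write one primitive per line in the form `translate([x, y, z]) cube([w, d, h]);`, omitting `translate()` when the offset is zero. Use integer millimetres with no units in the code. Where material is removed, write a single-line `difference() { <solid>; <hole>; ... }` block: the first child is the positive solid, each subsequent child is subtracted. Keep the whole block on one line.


difference() { translate([466, 200, 0]) cube([4320, 176, 2445]); translate([2110, 200, 710]) cube([917, 176, 1110]); }


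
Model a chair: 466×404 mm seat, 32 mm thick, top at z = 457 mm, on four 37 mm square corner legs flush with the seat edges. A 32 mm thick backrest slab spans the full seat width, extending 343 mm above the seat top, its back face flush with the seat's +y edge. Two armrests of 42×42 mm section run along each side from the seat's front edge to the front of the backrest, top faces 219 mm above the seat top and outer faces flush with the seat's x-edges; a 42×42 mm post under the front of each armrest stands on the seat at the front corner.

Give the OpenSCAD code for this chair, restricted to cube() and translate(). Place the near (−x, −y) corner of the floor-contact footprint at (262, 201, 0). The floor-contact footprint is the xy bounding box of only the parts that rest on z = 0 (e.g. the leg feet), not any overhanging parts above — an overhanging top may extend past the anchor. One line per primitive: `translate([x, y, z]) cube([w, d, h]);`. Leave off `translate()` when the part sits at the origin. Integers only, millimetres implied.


translate([262, 201, 425]) cube([466, 404, 32]);
translate([262, 201, 0]) cube([37, 37, 425]);
translate([691, 201, 0]) cube([37, 37, 425]);
translate([262, 568, 0]) cube([37, 37, 425]);
translate([691, 568, 0]) cube([37, 37, 425]);
translate([262, 573, 457]) cube([466, 32, 343]);
translate([262, 201, 634]) cube([42, 372, 42]);
translate([686, 201, 634]) cube([42, 372, 42]);
translate([262, 201, 457]) cube([42, 42, 177]);
translate([686, 201, 457]) cube([42, 42, 177]);


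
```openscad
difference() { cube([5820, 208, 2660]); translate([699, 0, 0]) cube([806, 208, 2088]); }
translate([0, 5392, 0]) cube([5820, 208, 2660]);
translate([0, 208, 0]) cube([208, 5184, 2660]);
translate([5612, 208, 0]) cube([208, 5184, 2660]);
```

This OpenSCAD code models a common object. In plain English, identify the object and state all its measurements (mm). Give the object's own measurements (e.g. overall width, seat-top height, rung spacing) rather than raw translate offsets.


A single room: four walls, each 2660 mm tall and 208 mm thick, enclosing an outside footprint 5820×5600 mm (x × y), no floor or roof. The front and back walls (−y and +y sides) run the full x-width; the side walls fit between their inner faces. A door opening 806 mm wide and 2088 mm tall is cut through the front wall from the floor up, its −x edge 699 mm from the wall's −x end.


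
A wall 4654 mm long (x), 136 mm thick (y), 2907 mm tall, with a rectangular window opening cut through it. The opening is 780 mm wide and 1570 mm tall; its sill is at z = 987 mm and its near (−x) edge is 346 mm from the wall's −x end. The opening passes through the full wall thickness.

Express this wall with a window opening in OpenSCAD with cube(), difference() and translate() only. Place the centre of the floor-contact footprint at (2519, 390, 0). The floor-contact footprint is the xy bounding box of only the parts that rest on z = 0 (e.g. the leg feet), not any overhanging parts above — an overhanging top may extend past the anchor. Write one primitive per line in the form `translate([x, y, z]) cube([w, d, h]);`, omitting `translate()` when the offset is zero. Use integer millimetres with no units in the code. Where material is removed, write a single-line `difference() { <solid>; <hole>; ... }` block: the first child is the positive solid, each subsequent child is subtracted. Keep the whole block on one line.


difference() { translate([192, 322, 0]) cube([4654, 136, 2907]); translate([538, 322, 987]) cube([780, 136, 1570]); }


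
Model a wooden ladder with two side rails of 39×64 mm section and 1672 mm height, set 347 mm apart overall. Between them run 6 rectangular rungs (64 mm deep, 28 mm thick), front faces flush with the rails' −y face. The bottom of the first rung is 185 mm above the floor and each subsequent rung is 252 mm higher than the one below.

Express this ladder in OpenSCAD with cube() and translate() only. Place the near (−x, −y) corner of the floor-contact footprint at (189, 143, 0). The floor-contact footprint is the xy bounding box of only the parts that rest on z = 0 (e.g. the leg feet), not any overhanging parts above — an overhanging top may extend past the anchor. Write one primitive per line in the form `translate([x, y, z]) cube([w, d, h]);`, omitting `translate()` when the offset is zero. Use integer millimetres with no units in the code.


translate([189, 143, 0]) cube([39, 64, 1672]);
translate([497, 143, 0]) cube([39, 64, 1672]);
translate([228, 143, 185]) cube([269, 64, 28]);
translate([228, 143, 437]) cube([269, 64, 28]);
translate([228, 143, 689]) cube([269, 64, 28]);
translate([228, 143, 941]) cube([269, 64, 28]);
translate([228, 143, 1193]) cube([269, 64, 28]);
translate([228, 143, 1445]) cube([269, 64, 28]);


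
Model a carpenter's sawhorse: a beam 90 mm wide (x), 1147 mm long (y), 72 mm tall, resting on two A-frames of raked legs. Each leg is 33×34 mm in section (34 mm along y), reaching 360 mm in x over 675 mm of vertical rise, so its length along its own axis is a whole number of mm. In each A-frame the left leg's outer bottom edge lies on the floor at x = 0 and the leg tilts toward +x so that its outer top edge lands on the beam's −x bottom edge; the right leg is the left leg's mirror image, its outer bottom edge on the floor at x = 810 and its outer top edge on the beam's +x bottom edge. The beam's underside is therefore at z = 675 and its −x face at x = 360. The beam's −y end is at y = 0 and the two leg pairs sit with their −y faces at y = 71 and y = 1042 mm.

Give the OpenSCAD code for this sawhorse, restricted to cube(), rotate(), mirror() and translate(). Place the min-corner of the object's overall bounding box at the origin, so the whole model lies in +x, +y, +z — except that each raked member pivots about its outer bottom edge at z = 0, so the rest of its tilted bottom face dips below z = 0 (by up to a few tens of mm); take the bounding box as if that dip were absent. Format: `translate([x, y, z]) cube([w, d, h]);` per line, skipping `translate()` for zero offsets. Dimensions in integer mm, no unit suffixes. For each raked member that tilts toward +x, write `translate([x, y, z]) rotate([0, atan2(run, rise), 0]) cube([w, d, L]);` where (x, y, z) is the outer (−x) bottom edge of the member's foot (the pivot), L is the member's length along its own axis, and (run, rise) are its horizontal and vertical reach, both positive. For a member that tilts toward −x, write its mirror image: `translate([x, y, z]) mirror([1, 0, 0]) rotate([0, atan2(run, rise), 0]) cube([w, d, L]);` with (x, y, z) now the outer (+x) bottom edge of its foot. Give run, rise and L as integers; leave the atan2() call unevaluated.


translate([360, 0, 675]) cube([90, 1147, 72]);
translate([0, 71, 0]) rotate([0, atan2(360, 675), 0]) cube([33, 34, 765]);
translate([810, 71, 0]) mirror([1, 0, 0]) rotate([0, atan2(360, 675), 0]) cube([33, 34, 765]);
translate([0, 1042, 0]) rotate([0, atan2(360, 675), 0]) cube([33, 34, 765]);
translate([810, 1042, 0]) mirror([1, 0, 0]) rotate([0, atan2(360, 675), 0]) cube([33, 34, 765]);


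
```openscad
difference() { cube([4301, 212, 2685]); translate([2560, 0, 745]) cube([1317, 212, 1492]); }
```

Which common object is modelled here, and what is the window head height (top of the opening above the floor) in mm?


A wall with a window opening. The window head height is 2237 mm.

A wall with a rectangular opening subtracted — a window. Sill at z = 745, opening 1492 mm tall, so the head is at 745 + 1492 = 2237 mm.


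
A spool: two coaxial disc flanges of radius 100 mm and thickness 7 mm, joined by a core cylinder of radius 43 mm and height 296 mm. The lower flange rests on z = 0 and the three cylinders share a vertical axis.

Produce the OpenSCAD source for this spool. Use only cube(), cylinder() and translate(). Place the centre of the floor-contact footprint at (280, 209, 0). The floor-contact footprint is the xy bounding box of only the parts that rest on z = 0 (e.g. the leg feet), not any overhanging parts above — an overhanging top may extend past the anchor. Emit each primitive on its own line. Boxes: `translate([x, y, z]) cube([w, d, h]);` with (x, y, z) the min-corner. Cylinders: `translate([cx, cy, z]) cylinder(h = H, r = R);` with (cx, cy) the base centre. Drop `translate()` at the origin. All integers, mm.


translate([280, 209, 0]) cylinder(h = 7, r = 100);
translate([280, 209, 7]) cylinder(h = 296, r = 43);
translate([280, 209, 303]) cylinder(h = 7, r = 100);


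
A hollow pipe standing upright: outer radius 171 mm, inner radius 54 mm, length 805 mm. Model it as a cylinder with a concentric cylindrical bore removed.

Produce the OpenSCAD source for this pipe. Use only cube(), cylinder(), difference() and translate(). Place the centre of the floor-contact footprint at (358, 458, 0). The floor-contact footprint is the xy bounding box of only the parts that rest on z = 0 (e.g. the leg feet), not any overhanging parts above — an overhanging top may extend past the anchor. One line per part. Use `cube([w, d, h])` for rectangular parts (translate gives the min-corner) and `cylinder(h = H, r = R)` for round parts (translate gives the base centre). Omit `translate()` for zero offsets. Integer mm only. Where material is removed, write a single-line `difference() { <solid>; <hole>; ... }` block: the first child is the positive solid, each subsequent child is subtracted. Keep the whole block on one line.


difference() { translate([358, 458, 0]) cylinder(h = 805, r = 171); translate([358, 458, 0]) cylinder(h = 805, r = 54); }


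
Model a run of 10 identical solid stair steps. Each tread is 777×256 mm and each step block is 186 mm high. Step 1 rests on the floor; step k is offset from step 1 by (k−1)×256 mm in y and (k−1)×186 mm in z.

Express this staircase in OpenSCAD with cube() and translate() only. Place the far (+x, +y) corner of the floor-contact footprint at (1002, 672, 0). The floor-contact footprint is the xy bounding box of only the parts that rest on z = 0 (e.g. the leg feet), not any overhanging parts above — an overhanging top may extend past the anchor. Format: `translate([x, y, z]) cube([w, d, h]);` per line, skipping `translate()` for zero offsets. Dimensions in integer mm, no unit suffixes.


translate([225, 416, 0]) cube([777, 256, 186]);
translate([225, 672, 186]) cube([777, 256, 186]);
translate([225, 928, 372]) cube([777, 256, 186]);
translate([225, 1184, 558]) cube([777, 256, 186]);
translate([225, 1440, 744]) cube([777, 256, 186]);
translate([225, 1696, 930]) cube([777, 256, 186]);
translate([225, 1952, 1116]) cube([777, 256, 186]);
translate([225, 2208, 1302]) cube([777, 256, 186]);
translate([225, 2464, 1488]) cube([777, 256, 186]);
translate([225, 2720, 1674]) cube([777, 256, 186]);


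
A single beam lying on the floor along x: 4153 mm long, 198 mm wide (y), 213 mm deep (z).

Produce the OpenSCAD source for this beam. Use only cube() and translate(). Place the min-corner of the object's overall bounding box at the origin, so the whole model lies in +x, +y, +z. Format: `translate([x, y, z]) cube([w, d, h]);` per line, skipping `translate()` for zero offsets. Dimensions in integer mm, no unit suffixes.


cube([4153, 198, 213]);


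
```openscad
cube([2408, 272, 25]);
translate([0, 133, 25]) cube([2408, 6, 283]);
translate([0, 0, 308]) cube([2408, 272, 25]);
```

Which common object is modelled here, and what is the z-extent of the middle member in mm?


An I-beam. The web height is 283 mm.

Two wide flanges with a thin centred web — an I-beam. Overall 333 mm minus two 25 mm flanges gives a web of 333 − 2·25 = 283 mm.


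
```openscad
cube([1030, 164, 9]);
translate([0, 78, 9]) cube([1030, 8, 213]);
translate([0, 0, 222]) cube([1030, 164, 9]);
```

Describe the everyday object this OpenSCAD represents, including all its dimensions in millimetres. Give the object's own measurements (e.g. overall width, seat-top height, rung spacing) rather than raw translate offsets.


An I-beam lying along x, 1030 mm long. Overall section height 231 mm. Two flanges 164 mm wide (y) and 9 mm thick, one on the floor and one at the top; a web 8 mm thick runs between them, centred on the flange width.


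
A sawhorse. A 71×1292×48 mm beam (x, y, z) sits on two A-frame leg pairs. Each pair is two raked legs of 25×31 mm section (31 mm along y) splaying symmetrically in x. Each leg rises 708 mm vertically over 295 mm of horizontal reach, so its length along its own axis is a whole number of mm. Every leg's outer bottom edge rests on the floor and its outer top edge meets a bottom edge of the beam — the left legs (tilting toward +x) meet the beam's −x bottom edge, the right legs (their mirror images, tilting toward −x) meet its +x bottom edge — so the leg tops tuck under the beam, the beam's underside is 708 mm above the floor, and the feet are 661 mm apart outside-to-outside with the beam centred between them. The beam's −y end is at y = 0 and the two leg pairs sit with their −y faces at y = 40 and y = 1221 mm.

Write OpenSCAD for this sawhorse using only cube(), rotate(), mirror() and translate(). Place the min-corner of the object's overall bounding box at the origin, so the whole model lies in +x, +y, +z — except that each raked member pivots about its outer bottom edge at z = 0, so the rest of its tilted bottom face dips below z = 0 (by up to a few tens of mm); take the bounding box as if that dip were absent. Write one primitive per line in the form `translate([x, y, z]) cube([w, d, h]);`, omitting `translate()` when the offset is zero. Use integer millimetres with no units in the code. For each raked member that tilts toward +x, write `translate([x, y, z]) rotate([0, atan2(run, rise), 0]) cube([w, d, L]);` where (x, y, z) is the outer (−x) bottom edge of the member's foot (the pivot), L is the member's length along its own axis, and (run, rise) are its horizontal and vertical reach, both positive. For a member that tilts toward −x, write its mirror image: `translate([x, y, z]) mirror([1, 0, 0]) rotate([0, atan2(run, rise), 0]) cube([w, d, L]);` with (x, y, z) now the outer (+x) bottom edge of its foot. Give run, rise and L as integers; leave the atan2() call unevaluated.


// leg length = √(295² + 708²) = 767
// right-leg outer foot x = 2·295 + 71 = 661
// beam min-corner = (295, 0, 708)
translate([295, 0, 708]) cube([71, 1292, 48]);
translate([0, 40, 0]) rotate([0, atan2(295, 708), 0]) cube([25, 31, 767]);
translate([661, 40, 0]) mirror([1, 0, 0]) rotate([0, atan2(295, 708), 0]) cube([25, 31, 767]);
translate([0, 1221, 0]) rotate([0, atan2(295, 708), 0]) cube([25, 31, 767]);
translate([661, 1221, 0]) mirror([1, 0, 0]) rotate([0, atan2(295, 708), 0]) cube([25, 31, 767]);


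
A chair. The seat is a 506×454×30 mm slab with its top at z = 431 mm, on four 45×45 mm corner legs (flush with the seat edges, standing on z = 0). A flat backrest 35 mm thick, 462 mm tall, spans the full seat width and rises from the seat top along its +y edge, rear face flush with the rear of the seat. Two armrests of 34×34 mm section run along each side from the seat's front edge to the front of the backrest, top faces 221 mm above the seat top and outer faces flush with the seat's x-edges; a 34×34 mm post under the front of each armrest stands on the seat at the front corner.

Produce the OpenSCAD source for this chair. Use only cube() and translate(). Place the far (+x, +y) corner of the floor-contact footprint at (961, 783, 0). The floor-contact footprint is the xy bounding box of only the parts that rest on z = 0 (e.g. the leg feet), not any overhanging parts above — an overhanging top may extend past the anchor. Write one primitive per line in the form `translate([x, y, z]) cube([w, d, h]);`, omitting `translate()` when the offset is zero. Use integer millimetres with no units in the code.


translate([455, 329, 401]) cube([506, 454, 30]);
translate([455, 329, 0]) cube([45, 45, 401]);
translate([916, 329, 0]) cube([45, 45, 401]);
translate([455, 738, 0]) cube([45, 45, 401]);
translate([916, 738, 0]) cube([45, 45, 401]);
translate([455, 748, 431]) cube([506, 35, 462]);
translate([455, 329, 618]) cube([34, 419, 34]);
translate([927, 329, 618]) cube([34, 419, 34]);
translate([455, 329, 431]) cube([34, 34, 187]);
translate([927, 329, 431]) cube([34, 34, 187]);


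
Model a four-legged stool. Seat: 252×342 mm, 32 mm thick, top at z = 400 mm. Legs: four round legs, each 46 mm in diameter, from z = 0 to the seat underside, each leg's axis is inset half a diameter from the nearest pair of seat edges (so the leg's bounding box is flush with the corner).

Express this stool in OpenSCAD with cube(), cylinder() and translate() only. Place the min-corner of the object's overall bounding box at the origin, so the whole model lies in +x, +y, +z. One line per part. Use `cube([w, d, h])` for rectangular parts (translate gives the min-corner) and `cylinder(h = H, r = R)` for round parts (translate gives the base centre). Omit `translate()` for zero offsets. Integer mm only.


translate([0, 0, 368]) cube([252, 342, 32]);
translate([23, 23, 0]) cylinder(h = 368, r = 23);
translate([229, 23, 0]) cylinder(h = 368, r = 23);
translate([23, 319, 0]) cylinder(h = 368, r = 23);
translate([229, 319, 0]) cylinder(h = 368, r = 23);


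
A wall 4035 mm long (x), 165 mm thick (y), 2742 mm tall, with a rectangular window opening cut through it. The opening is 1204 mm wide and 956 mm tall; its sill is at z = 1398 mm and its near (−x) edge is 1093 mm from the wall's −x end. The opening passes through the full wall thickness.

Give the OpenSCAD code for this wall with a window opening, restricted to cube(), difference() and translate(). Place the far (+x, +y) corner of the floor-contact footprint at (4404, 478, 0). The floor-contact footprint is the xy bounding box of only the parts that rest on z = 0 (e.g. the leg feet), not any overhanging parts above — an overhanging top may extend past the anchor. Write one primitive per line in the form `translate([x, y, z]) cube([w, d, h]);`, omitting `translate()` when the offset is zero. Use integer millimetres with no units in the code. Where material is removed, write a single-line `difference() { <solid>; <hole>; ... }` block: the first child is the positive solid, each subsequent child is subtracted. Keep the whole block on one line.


difference() { translate([369, 313, 0]) cube([4035, 165, 2742]); translate([1462, 313, 1398]) cube([1204, 165, 956]); }


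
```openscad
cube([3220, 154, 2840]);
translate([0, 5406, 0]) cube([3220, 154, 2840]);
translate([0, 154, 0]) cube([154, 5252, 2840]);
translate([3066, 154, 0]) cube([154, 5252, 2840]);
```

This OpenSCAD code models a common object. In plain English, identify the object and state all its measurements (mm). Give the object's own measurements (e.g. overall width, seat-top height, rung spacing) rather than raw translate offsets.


The wall frame of a small rectangular building: four walls, each 2840 mm tall and 154 mm thick, enclosing a footprint 3220 mm (x) by 5560 mm (y) outside-to-outside, with no floor or roof. The front and back walls (the −y and +y sides) span the full width; the two side walls fit between them.


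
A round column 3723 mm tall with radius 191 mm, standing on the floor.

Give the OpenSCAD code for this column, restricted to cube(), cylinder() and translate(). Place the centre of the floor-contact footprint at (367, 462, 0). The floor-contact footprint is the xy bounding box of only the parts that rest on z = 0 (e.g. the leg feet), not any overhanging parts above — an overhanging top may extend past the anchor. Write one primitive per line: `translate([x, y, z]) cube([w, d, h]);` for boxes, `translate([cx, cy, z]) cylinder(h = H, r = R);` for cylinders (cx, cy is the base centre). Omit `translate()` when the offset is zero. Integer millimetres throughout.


translate([367, 462, 0]) cylinder(h = 3723, r = 191);


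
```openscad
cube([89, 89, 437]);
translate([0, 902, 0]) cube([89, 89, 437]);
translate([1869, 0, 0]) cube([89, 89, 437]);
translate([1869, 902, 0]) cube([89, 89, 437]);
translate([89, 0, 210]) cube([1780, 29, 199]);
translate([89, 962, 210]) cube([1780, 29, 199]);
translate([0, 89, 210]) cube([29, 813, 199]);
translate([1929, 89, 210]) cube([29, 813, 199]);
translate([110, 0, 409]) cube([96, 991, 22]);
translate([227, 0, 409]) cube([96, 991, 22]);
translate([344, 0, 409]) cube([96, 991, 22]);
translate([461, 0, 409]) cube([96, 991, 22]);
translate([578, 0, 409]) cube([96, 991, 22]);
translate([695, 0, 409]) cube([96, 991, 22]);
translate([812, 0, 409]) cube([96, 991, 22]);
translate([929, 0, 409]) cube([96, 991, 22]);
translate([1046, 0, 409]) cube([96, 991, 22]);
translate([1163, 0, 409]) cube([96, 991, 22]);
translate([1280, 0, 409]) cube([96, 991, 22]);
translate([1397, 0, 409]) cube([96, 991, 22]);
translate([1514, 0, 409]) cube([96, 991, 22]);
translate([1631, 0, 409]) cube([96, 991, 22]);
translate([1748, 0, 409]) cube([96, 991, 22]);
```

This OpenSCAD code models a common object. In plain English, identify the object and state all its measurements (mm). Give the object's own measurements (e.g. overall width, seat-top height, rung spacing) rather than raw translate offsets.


A bed frame 1958 mm long (x) by 991 mm wide (y). Four 89×89 mm corner posts, 437 mm tall, at the corners of the footprint. Four rails of 29 mm thickness and 199 mm height run between adjacent posts with their undersides at z = 210 mm, their outer faces flush with the outside of the frame (the two x-running rails run between the posts' inner faces; the two y-running rails run between the posts' inner faces). 15 slats, each 96 mm wide (x) and 22 mm thick, lie across the top of the two x-running rails, running the full 991 mm width of the frame in y; along x they sit between the end posts with a 21 mm gap after the −x posts and between neighbouring slats, leaving 25 mm before the +x posts.


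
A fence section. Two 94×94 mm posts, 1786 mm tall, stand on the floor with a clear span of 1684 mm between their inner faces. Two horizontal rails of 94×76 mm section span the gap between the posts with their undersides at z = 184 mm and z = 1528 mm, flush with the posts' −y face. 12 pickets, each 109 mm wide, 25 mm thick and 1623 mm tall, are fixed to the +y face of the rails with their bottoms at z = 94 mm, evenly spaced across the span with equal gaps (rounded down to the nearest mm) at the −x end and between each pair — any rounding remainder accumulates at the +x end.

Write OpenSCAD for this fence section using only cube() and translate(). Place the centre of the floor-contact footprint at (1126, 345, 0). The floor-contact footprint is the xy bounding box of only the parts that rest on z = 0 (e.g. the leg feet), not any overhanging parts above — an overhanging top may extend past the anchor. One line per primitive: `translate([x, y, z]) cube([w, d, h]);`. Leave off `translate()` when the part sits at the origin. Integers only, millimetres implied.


translate([190, 298, 0]) cube([94, 94, 1786]);
translate([1968, 298, 0]) cube([94, 94, 1786]);
translate([284, 298, 184]) cube([1684, 94, 76]);
translate([284, 298, 1528]) cube([1684, 94, 76]);
translate([312, 392, 94]) cube([109, 25, 1623]);
translate([449, 392, 94]) cube([109, 25, 1623]);
translate([586, 392, 94]) cube([109, 25, 1623]);
translate([723, 392, 94]) cube([109, 25, 1623]);
translate([860, 392, 94]) cube([109, 25, 1623]);
translate([997, 392, 94]) cube([109, 25, 1623]);
translate([1134, 392, 94]) cube([109, 25, 1623]);
translate([1271, 392, 94]) cube([109, 25, 1623]);
translate([1408, 392, 94]) cube([109, 25, 1623]);
translate([1545, 392, 94]) cube([109, 25, 1623]);
translate([1682, 392, 94]) cube([109, 25, 1623]);
translate([1819, 392, 94]) cube([109, 25, 1623]);


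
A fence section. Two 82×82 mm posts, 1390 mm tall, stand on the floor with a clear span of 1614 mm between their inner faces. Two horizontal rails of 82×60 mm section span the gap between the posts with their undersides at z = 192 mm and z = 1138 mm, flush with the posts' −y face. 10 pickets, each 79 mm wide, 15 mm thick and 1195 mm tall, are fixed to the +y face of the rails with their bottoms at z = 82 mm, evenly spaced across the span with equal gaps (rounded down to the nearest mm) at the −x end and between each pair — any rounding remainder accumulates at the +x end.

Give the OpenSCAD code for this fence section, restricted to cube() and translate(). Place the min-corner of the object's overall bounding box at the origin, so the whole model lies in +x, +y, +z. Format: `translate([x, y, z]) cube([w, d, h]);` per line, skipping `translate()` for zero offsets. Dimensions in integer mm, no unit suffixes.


cube([82, 82, 1390]);
translate([1696, 0, 0]) cube([82, 82, 1390]);
translate([82, 0, 192]) cube([1614, 82, 60]);
translate([82, 0, 1138]) cube([1614, 82, 60]);
translate([156, 82, 82]) cube([79, 15, 1195]);
translate([309, 82, 82]) cube([79, 15, 1195]);
translate([462, 82, 82]) cube([79, 15, 1195]);
translate([615, 82, 82]) cube([79, 15, 1195]);
translate([768, 82, 82]) cube([79, 15, 1195]);
translate([921, 82, 82]) cube([79, 15, 1195]);
translate([1074, 82, 82]) cube([79, 15, 1195]);
translate([1227, 82, 82]) cube([79, 15, 1195]);
translate([1380, 82, 82]) cube([79, 15, 1195]);
translate([1533, 82, 82]) cube([79, 15, 1195]);


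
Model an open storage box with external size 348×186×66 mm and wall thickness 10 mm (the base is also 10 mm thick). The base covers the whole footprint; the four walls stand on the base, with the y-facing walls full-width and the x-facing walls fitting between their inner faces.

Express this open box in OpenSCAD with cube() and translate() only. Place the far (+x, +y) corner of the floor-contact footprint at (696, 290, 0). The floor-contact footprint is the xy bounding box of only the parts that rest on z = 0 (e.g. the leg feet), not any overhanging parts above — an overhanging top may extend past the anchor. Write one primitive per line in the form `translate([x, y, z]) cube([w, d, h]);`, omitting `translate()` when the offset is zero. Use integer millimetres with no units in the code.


translate([348, 104, 0]) cube([348, 186, 10]);
translate([348, 104, 10]) cube([348, 10, 56]);
translate([348, 280, 10]) cube([348, 10, 56]);
translate([348, 114, 10]) cube([10, 166, 56]);
translate([686, 114, 10]) cube([10, 166, 56]);


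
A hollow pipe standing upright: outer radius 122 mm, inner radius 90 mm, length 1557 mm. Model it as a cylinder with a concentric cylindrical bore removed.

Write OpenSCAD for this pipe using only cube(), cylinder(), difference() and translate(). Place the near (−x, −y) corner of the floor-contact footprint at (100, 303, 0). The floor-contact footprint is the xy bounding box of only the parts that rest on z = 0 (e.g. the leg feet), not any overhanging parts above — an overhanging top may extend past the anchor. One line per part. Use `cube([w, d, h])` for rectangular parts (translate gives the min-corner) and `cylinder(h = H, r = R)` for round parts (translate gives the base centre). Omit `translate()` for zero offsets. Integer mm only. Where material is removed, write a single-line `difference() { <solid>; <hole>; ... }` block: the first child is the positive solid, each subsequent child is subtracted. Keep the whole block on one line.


difference() { translate([222, 425, 0]) cylinder(h = 1557, r = 122); translate([222, 425, 0]) cylinder(h = 1557, r = 90); }


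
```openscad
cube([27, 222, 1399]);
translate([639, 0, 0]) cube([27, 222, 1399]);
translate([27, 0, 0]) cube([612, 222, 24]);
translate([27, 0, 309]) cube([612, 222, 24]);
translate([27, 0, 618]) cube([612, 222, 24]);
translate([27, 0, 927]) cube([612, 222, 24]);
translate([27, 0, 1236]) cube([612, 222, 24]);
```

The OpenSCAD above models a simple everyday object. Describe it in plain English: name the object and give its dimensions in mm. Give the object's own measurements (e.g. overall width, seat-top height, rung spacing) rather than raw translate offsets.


An open bookshelf. Two side panels, each 27 mm thick, 222 mm deep and 1399 mm tall, stand 666 mm apart (outside-to-outside). Between them sit 5 shelves, each 24 mm thick and 222 mm deep, spanning the full gap between the sides. The bottom shelf rests on the floor (its underside at z = 0) and the clear gap between one shelf's top and the next shelf's underside is 285 mm.


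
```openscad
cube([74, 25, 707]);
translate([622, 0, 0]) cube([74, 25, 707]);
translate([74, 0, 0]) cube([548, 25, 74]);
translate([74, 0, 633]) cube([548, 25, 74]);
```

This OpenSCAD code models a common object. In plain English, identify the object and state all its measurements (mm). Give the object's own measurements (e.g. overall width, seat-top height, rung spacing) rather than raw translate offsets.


A rectangular picture frame lying in the x–z plane (depth along y). The opening is 548 mm wide (x) by 559 mm tall (z), surrounded by a border 74 mm wide on all four sides. The frame is 25 mm deep and is made of two full-height vertical stiles with two horizontal rails fitted between them.
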